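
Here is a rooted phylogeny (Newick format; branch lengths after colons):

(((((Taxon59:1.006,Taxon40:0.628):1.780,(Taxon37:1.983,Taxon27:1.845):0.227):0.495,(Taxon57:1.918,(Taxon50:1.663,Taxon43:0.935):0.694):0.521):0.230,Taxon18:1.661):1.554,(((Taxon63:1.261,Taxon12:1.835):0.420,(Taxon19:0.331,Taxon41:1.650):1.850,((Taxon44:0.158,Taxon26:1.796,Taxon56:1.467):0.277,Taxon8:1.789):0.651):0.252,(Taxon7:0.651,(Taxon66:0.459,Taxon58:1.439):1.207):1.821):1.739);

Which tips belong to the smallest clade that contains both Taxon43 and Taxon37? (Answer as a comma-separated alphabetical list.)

Taxon27, Taxon37, Taxon40, Taxon43, Taxon50, Taxon57, Taxon59

Tracing Taxon43: it sits inside (Taxon50,Taxon43).
Tracing Taxon37: it sits inside (Taxon37,Taxon27).
The smallest clade enclosing both is (((Taxon59,Taxon40),(Taxon37,Taxon27)),(Taxon57,(Taxon50,Taxon43))); the answer is its 7 terminal taxa in alphabetical order.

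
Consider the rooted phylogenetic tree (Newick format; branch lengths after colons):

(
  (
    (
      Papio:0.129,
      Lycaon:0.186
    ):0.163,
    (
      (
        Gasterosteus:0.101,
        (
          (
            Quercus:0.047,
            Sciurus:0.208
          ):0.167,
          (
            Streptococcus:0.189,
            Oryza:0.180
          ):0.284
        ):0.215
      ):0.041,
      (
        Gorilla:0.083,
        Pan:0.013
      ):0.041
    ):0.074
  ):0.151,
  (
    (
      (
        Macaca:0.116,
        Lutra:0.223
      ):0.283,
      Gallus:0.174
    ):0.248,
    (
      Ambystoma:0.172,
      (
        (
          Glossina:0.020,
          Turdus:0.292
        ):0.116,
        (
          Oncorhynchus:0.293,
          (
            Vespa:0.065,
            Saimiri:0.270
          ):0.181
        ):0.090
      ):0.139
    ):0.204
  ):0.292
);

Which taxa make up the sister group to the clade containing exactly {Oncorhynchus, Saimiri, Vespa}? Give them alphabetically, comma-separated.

Glossina, Turdus

The clade containing exactly {Oncorhynchus, Saimiri, Vespa} attaches to the tree at the node subtending ((Glossina,Turdus),(Oncorhynchus,(Vespa,Saimiri))).
The other lineage descending from that same node — the sister group — is (Glossina,Turdus); its 2 tips in alphabetical order are the answer.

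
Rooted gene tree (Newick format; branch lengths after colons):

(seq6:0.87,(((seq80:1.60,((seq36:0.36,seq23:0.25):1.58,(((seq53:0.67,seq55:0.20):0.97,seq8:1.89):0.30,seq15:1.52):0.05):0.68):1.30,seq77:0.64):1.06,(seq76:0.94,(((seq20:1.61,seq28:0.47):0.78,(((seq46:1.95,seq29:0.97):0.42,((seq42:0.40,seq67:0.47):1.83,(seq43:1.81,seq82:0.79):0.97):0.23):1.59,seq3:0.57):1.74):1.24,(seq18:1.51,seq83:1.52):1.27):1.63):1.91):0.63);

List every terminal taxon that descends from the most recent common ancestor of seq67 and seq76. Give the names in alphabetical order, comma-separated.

seq18, seq20, seq28, seq29, seq3, seq42, seq43, seq46, seq67, seq76, seq82, seq83

Tracing seq67: it sits inside (seq42,seq67).
Tracing seq76: it sits inside (seq76,(((seq20,seq28),(((seq46,seq29),((seq42,seq67),(seq43,seq82))),seq3)),(seq18,seq83))).
The smallest clade enclosing both is (seq76,(((seq20,seq28),(((seq46,seq29),((seq42,seq67),(seq43,seq82))),seq3)),(seq18,seq83))); the answer is its 12 terminal taxa in alphabetical order.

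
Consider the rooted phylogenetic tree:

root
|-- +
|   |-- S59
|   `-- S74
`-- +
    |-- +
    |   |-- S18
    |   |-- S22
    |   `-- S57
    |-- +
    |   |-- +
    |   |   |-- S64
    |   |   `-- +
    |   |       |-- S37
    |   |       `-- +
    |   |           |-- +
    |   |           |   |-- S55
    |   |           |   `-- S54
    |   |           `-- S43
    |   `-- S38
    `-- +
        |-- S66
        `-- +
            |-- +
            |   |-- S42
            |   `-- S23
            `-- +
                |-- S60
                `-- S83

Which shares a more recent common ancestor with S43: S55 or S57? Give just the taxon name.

The MRCA of S43 and S55 subtends ((S55,S54),S43) (3 taxa).
The MRCA of S43 and S57 subtends ((S18,S22,S57),((S64,(S37,((S55,S54),S43))),S38),(S66,((S42,S23),(S60,S83)))) (14 taxa).
The first is nested inside the second, so S43 shares a more recent common ancestor with S55.

S55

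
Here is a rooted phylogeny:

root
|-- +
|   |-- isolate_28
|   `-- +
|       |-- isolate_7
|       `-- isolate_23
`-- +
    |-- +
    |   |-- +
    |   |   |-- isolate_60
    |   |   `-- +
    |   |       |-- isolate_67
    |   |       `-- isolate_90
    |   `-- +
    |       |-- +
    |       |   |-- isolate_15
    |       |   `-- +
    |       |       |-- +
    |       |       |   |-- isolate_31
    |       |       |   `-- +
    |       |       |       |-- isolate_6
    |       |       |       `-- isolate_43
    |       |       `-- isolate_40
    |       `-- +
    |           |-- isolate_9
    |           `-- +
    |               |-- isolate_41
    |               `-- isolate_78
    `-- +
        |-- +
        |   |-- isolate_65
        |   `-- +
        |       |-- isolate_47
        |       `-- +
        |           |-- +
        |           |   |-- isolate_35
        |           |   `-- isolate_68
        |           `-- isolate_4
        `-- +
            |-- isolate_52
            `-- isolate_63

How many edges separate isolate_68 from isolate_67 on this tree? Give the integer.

The MRCA of isolate_68 and isolate_67 is the node subtending (((isolate_60,(isolate_67,isolate_90)),((isolate_15,((isolate_31,(isolate_6,isolate_43)),isolate_40)),(isolate_9,(isolate_41,isolate_78)))),((isolate_65,(isolate_47,((isolate_35,isolate_68),isolate_4))),(isolate_52,isolate_63))).
From isolate_68 up to that node: 6 branches. From isolate_67 up to the same node: 4 branches. Total: 6 + 4 = 10.

10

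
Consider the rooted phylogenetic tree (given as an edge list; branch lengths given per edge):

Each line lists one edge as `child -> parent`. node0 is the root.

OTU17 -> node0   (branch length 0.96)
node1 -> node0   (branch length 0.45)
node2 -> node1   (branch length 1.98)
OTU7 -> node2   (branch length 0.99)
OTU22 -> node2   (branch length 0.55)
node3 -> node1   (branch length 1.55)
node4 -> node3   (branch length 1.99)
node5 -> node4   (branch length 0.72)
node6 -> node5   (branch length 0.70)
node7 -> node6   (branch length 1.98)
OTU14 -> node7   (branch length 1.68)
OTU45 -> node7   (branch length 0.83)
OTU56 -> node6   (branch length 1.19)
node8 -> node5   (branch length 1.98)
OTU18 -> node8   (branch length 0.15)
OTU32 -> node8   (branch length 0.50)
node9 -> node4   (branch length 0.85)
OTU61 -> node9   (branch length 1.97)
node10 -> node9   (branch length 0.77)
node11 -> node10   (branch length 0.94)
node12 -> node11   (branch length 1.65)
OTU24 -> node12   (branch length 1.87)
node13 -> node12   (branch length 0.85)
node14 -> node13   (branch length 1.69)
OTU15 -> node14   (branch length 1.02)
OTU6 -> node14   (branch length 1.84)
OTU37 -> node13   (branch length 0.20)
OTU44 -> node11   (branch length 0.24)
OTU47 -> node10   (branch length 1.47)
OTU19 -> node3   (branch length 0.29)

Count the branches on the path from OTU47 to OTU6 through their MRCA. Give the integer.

The MRCA of OTU47 and OTU6 is the node subtending (((OTU24,((OTU15,OTU6),OTU37)),OTU44),OTU47).
From OTU47 up to that node: 1 branch. From OTU6 up to the same node: 5 branches. Total: 1 + 5 = 6.

6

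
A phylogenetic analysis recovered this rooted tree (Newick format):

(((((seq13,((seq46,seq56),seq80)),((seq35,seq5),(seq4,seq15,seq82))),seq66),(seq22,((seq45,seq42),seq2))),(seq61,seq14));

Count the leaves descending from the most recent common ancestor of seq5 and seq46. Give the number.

9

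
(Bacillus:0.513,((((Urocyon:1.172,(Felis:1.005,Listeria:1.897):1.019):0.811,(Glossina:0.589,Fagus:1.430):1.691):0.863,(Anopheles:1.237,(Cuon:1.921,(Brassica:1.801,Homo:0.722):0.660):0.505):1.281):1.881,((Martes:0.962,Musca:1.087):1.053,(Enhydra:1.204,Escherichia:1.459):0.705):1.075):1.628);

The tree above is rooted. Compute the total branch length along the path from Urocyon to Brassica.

The path runs Urocyon → … → MRCA → … → Brassica; the MRCA is the node subtending (((Urocyon,(Felis,Listeria)),(Glossina,Fagus)),(Anopheles,(Cuon,(Brassica,Homo)))).
Branch lengths along that path: 1.172 + 0.811 + 0.863 + 1.281 + 0.505 + 0.660 + 1.801 = 7.093.

7.093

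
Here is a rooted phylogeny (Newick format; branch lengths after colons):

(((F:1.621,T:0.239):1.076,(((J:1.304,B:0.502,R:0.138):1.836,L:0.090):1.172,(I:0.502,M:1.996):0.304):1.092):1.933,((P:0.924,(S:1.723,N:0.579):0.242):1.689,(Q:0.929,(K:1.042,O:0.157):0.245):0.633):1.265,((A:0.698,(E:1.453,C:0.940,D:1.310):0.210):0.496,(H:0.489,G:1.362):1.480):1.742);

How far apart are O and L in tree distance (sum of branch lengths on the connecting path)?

The path runs O → … → MRCA → … → L; the MRCA is the root of the tree.
Branch lengths along that path: 0.157 + 0.245 + 0.633 + 1.265 + 1.933 + 1.092 + 1.172 + 0.090 = 6.587.

6.587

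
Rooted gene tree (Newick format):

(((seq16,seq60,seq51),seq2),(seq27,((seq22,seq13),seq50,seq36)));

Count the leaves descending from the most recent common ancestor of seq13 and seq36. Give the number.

The MRCA of seq13 and seq36 is the node subtending ((seq22,seq13),seq50,seq36).
That clade contains 4 terminal taxa: seq13, seq22, seq36, seq50.

4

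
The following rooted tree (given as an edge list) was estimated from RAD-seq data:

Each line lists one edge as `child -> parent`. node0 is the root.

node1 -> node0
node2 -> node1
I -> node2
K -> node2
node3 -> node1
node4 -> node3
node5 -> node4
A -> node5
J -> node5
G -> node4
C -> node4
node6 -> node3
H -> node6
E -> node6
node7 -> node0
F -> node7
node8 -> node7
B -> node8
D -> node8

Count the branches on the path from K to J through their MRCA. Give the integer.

6

The MRCA of K and J is the node subtending ((I,K),(((A,J),G,C),(H,E))).
From K up to that node: 2 branches. From J up to the same node: 4 branches. Total: 2 + 4 = 6.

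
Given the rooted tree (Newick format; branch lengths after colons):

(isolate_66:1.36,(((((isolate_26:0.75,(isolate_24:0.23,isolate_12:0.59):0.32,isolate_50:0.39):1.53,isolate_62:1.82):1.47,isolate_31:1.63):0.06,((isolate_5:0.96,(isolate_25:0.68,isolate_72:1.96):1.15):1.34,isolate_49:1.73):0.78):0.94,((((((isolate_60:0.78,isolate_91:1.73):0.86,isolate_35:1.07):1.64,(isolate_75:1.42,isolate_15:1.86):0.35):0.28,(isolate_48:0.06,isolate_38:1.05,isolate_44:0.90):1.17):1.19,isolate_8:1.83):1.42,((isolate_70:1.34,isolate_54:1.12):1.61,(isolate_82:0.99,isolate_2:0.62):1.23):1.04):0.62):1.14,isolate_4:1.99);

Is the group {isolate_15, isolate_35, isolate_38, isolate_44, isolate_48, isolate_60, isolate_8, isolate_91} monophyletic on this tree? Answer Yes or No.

The MRCA of the listed taxa subtends (((((isolate_60,isolate_91),isolate_35),(isolate_75,isolate_15)),(isolate_48,isolate_38,isolate_44)),isolate_8).
That clade also contains isolate_75, which is not in the proposed group, so the group is not monophyletic.

No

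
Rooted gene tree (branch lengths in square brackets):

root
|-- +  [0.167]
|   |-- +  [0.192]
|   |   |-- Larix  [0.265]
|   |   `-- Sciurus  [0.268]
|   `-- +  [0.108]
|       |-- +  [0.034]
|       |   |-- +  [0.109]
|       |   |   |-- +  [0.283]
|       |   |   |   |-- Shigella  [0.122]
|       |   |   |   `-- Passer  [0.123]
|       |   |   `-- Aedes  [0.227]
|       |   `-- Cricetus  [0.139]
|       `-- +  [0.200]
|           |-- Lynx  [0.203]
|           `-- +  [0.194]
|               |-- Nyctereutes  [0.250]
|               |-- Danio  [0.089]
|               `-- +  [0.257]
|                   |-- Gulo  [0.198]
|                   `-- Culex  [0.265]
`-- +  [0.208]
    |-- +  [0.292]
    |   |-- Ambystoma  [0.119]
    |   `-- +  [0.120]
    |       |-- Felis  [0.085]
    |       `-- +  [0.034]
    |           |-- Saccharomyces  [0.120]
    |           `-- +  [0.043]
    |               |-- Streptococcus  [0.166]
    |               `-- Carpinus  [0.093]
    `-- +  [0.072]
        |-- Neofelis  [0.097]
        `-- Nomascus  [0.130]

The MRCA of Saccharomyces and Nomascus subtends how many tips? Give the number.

The MRCA of Saccharomyces and Nomascus is the node subtending ((Ambystoma,(Felis,(Saccharomyces,(Streptococcus,Carpinus)))),(Neofelis,Nomascus)).
That clade contains 7 terminal taxa: Ambystoma, Carpinus, Felis, Neofelis, Nomascus, Saccharomyces, Streptococcus.

7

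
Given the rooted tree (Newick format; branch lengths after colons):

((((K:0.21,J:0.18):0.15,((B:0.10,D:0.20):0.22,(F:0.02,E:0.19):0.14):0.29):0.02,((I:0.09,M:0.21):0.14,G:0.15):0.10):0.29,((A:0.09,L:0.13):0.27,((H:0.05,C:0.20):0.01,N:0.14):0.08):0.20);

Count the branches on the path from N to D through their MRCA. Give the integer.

8

The MRCA of N and D is the root of the tree.
From N up to that node: 3 branches. From D up to the same node: 5 branches. Total: 3 + 5 = 8.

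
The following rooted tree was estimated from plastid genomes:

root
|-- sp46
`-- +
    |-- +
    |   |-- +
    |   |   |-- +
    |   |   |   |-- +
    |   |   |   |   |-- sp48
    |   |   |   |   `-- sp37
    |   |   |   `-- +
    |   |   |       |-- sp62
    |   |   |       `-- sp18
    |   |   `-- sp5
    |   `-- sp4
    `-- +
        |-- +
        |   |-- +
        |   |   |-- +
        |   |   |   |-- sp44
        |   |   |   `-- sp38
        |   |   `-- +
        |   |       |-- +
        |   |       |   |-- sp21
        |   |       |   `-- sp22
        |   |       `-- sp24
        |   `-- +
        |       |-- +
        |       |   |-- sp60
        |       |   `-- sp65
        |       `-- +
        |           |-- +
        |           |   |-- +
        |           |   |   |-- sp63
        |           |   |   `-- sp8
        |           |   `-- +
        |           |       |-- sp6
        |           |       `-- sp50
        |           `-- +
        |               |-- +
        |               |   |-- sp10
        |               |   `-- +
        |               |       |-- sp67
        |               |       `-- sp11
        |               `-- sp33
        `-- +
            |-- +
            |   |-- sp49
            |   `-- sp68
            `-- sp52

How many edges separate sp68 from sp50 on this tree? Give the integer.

9

The MRCA of sp68 and sp50 is the node subtending ((((sp44,sp38),((sp21,sp22),sp24)),((sp60,sp65),(((sp63,sp8),(sp6,sp50)),((sp10,(sp67,sp11)),sp33)))),((sp49,sp68),sp52)).
From sp68 up to that node: 3 branches. From sp50 up to the same node: 6 branches. Total: 3 + 6 = 9.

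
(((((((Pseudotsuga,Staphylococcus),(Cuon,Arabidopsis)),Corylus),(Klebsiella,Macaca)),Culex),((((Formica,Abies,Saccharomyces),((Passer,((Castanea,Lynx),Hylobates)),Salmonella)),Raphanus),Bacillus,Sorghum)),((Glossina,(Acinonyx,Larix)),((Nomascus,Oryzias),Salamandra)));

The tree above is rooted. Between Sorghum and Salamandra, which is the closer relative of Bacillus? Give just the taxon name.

Sorghum

The MRCA of Bacillus and Sorghum subtends ((((Formica,Abies,Saccharomyces),((Passer,((Castanea,Lynx),Hylobates)),Salmonella)),Raphanus),Bacillus,Sorghum) (11 taxa).
The MRCA of Bacillus and Salamandra is the root, subtending the entire tree (25 taxa).
The first is nested inside the second, so Bacillus shares a more recent common ancestor with Sorghum.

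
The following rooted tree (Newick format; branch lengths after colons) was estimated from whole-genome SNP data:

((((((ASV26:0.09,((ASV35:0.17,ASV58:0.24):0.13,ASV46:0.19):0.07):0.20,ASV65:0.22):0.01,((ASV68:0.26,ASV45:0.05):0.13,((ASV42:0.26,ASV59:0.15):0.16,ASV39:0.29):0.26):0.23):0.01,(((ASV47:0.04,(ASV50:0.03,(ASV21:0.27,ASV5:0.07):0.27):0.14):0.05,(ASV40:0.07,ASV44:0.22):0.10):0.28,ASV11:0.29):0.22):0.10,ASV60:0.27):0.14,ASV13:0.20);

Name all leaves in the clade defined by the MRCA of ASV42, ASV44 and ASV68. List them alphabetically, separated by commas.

ASV11, ASV21, ASV26, ASV35, ASV39, ASV40, ASV42, ASV44, ASV45, ASV46, ASV47, ASV5, ASV50, ASV58, ASV59, ASV65, ASV68

Tracing ASV42: it sits inside (ASV42,ASV59).
Tracing ASV44: it sits inside (ASV40,ASV44).
Tracing ASV68: it sits inside (ASV68,ASV45).
The smallest clade enclosing all 3 is ((((ASV26,((ASV35,ASV58),ASV46)),ASV65),((ASV68,ASV45),((ASV42,ASV59),ASV39))),(((ASV47,(ASV50,(ASV21,ASV5))),(ASV40,ASV44)),ASV11)); the answer is its 17 terminal taxa in alphabetical order.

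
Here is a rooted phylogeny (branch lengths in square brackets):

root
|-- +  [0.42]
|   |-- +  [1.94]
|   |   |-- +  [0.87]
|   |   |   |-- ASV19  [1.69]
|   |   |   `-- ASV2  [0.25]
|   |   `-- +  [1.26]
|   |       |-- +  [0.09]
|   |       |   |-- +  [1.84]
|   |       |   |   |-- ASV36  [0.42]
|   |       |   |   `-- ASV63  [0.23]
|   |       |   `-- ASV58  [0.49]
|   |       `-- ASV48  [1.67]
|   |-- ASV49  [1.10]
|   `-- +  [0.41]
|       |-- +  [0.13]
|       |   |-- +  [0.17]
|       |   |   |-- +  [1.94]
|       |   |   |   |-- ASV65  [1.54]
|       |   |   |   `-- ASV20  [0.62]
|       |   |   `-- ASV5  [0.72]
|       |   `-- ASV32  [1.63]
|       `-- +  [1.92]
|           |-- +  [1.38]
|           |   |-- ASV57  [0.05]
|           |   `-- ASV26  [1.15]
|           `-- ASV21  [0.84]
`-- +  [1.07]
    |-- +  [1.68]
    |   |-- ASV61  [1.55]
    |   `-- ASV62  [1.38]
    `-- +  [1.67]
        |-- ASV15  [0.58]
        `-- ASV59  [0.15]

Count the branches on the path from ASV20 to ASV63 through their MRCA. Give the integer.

The MRCA of ASV20 and ASV63 is the node subtending (((ASV19,ASV2),(((ASV36,ASV63),ASV58),ASV48)),ASV49,((((ASV65,ASV20),ASV5),ASV32),((ASV57,ASV26),ASV21))).
From ASV20 up to that node: 5 branches. From ASV63 up to the same node: 5 branches. Total: 5 + 5 = 10.

10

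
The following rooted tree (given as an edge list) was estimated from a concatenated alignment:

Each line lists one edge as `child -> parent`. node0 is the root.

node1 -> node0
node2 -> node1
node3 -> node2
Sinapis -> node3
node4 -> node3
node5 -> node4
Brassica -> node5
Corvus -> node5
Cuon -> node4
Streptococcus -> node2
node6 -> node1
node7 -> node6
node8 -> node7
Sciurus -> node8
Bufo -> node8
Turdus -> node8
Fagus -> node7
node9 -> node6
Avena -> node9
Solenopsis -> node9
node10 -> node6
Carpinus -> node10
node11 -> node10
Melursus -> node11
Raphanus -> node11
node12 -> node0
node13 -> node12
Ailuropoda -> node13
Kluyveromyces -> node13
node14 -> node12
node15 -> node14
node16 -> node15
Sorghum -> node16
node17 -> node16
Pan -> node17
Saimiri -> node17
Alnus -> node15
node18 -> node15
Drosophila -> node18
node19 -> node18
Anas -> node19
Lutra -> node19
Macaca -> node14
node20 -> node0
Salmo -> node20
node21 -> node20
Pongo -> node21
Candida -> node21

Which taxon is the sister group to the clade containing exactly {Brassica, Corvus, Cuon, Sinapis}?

Streptococcus

The clade containing exactly {Brassica, Corvus, Cuon, Sinapis} attaches to the tree at the node subtending ((Sinapis,((Brassica,Corvus),Cuon)),Streptococcus).
The other lineage descending from that same node — the sister group — is the single tip Streptococcus.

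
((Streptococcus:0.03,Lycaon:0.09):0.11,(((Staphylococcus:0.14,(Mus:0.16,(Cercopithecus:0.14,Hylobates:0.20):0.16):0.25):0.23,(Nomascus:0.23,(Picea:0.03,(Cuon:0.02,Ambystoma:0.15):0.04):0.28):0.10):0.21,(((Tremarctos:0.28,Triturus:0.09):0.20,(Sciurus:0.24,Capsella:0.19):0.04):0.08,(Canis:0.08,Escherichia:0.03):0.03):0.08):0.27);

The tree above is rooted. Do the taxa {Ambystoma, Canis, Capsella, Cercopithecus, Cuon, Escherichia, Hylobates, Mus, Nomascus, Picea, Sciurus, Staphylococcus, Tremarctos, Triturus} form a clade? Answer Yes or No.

Yes

The most recent common ancestor of these taxa subtends (((Staphylococcus,(Mus,(Cercopithecus,Hylobates))),(Nomascus,(Picea,(Cuon,Ambystoma)))),(((Tremarctos,Triturus),(Sciurus,Capsella)),(Canis,Escherichia))).
That clade has exactly 14 tips — every listed taxon and nothing else — so the group is monophyletic.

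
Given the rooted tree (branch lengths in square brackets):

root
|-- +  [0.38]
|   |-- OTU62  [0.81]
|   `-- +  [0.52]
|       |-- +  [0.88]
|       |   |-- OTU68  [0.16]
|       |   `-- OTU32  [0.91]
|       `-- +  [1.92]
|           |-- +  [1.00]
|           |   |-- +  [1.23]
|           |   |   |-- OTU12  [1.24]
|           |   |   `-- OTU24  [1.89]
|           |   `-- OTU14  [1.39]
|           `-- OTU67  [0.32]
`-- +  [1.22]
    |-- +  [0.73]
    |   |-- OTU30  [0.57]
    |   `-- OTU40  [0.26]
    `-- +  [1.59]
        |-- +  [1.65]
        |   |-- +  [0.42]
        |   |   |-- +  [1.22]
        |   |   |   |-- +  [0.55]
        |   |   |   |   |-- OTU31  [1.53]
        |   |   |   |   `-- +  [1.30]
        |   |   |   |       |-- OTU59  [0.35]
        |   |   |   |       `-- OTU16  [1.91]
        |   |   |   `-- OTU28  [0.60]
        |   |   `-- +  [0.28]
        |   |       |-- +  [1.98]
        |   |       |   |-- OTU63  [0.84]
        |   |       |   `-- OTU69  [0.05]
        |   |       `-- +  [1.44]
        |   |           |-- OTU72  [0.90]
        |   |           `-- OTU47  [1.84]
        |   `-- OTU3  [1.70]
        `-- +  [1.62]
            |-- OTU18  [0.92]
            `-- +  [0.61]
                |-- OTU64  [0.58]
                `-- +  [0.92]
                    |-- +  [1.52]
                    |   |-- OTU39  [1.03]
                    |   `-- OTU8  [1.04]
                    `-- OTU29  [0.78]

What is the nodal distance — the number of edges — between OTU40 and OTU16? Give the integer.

The MRCA of OTU40 and OTU16 is the node subtending ((OTU30,OTU40),(((((OTU31,(OTU59,OTU16)),OTU28),((OTU63,OTU69),(OTU72,OTU47))),OTU3),(OTU18,(OTU64,((OTU39,OTU8),OTU29))))).
From OTU40 up to that node: 2 branches. From OTU16 up to the same node: 7 branches. Total: 2 + 7 = 9.

9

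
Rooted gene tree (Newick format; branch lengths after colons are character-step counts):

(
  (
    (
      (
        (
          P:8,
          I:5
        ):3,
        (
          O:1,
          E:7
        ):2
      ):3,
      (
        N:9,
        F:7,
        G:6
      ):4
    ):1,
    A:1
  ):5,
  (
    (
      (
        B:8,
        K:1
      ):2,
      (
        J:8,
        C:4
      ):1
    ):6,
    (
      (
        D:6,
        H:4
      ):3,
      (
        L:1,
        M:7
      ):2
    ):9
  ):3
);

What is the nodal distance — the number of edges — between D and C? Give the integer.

6

The MRCA of D and C is the node subtending (((B,K),(J,C)),((D,H),(L,M))).
From D up to that node: 3 branches. From C up to the same node: 3 branches. Total: 3 + 3 = 6.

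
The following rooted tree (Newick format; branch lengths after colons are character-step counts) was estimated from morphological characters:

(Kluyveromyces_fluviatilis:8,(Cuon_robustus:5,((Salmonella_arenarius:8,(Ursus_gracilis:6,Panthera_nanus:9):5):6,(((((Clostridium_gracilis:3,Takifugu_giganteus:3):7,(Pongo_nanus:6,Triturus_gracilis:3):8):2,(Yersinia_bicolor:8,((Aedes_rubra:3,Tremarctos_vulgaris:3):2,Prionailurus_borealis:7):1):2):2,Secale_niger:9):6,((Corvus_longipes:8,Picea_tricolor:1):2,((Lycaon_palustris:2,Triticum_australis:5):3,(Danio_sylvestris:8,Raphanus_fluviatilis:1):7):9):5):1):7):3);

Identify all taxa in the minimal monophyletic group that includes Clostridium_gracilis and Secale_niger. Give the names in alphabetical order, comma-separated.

Tracing Clostridium_gracilis: it sits inside (Clostridium_gracilis,Takifugu_giganteus).
Tracing Secale_niger: it sits inside ((((Clostridium_gracilis,Takifugu_giganteus),(Pongo_nanus,Triturus_gracilis)),(Yersinia_bicolor,((Aedes_rubra,Tremarctos_vulgaris),Prionailurus_borealis))),Secale_niger).
The smallest clade enclosing both is ((((Clostridium_gracilis,Takifugu_giganteus),(Pongo_nanus,Triturus_gracilis)),(Yersinia_bicolor,((Aedes_rubra,Tremarctos_vulgaris),Prionailurus_borealis))),Secale_niger); the answer is its 9 terminal taxa in alphabetical order.

Aedes_rubra, Clostridium_gracilis, Pongo_nanus, Prionailurus_borealis, Secale_niger, Takifugu_giganteus, Tremarctos_vulgaris, Triturus_gracilis, Yersinia_bicolor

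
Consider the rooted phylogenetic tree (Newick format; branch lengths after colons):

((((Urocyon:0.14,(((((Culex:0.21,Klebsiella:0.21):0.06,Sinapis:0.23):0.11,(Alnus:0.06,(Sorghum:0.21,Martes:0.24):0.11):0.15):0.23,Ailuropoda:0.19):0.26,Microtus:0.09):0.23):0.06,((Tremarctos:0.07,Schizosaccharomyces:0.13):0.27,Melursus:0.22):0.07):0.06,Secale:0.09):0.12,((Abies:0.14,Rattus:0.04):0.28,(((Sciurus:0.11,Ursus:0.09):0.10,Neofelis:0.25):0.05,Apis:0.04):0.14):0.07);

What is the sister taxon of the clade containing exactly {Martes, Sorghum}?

Alnus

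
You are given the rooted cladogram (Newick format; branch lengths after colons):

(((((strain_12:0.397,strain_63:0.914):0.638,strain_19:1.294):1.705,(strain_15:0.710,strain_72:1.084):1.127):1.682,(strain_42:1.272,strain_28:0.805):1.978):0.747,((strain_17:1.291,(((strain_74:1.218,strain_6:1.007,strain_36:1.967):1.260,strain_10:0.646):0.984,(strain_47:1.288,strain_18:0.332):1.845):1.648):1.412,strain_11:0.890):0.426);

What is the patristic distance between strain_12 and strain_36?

The path runs strain_12 → … → MRCA → … → strain_36; the MRCA is the root of the tree.
Branch lengths along that path: 0.397 + 0.638 + 1.705 + 1.682 + 0.747 + 0.426 + 1.412 + 1.648 + 0.984 + 1.260 + 1.967 = 12.866.

12.866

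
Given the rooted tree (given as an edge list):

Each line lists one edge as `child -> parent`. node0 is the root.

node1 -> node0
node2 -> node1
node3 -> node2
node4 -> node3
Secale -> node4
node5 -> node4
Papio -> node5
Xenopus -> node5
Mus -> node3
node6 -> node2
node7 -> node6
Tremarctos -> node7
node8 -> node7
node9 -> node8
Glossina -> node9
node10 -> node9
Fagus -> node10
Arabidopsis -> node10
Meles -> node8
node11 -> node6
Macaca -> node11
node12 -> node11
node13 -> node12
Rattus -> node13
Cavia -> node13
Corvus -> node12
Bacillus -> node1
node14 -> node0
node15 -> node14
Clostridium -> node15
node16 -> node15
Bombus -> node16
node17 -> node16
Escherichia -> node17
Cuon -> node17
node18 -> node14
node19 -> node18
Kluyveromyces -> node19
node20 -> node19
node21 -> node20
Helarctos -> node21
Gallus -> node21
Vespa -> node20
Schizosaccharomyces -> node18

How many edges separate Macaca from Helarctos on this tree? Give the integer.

11

The MRCA of Macaca and Helarctos is the root of the tree.
From Macaca up to that node: 5 branches. From Helarctos up to the same node: 6 branches. Total: 5 + 6 = 11.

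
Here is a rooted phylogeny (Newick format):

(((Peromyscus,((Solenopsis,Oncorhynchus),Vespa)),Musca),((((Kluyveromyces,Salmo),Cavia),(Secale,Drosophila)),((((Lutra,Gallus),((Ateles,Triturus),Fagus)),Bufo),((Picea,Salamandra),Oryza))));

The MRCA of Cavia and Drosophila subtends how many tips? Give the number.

The MRCA of Cavia and Drosophila is the node subtending (((Kluyveromyces,Salmo),Cavia),(Secale,Drosophila)).
That clade contains 5 terminal taxa: Cavia, Drosophila, Kluyveromyces, Salmo, Secale.

5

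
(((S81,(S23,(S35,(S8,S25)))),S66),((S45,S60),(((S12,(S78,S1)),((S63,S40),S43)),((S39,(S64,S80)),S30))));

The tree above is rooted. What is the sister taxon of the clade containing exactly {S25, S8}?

The clade containing exactly {S25, S8} attaches to the tree at the node subtending (S35,(S8,S25)).
The other lineage descending from that same node — the sister group — is the single tip S35.

S35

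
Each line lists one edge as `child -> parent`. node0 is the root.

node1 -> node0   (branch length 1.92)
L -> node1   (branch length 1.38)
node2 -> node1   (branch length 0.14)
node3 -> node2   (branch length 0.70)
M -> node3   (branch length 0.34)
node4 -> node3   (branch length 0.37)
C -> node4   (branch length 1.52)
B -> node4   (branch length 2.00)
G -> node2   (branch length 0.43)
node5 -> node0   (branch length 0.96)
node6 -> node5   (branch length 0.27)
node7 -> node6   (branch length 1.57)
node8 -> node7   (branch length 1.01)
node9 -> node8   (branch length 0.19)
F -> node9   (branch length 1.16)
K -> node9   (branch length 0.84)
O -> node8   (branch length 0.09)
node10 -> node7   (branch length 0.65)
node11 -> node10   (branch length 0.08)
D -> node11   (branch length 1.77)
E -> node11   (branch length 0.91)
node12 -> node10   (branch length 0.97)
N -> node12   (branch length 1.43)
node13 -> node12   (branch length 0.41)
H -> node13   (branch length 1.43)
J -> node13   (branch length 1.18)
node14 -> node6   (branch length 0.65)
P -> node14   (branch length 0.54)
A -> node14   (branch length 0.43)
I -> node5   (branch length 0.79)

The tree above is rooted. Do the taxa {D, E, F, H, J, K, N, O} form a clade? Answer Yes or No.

The most recent common ancestor of these taxa subtends (((F,K),O),((D,E),(N,(H,J)))).
That clade has exactly 8 tips — every listed taxon and nothing else — so the group is monophyletic.

Yes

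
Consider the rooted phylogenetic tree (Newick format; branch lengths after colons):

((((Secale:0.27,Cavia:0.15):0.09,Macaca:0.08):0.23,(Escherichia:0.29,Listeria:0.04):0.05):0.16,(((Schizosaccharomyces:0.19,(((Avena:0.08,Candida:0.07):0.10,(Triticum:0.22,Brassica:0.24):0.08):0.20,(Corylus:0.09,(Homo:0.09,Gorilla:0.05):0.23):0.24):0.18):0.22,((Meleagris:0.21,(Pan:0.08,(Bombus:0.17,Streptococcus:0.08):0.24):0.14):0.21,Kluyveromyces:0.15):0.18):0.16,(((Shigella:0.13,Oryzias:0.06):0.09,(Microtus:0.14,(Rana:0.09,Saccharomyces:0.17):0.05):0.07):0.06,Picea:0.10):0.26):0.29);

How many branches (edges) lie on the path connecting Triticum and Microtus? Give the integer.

10

The MRCA of Triticum and Microtus is the node subtending (((Schizosaccharomyces,(((Avena,Candida),(Triticum,Brassica)),(Corylus,(Homo,Gorilla)))),((Meleagris,(Pan,(Bombus,Streptococcus))),Kluyveromyces)),(((Shigella,Oryzias),(Microtus,(Rana,Saccharomyces))),Picea)).
From Triticum up to that node: 6 branches. From Microtus up to the same node: 4 branches. Total: 6 + 4 = 10.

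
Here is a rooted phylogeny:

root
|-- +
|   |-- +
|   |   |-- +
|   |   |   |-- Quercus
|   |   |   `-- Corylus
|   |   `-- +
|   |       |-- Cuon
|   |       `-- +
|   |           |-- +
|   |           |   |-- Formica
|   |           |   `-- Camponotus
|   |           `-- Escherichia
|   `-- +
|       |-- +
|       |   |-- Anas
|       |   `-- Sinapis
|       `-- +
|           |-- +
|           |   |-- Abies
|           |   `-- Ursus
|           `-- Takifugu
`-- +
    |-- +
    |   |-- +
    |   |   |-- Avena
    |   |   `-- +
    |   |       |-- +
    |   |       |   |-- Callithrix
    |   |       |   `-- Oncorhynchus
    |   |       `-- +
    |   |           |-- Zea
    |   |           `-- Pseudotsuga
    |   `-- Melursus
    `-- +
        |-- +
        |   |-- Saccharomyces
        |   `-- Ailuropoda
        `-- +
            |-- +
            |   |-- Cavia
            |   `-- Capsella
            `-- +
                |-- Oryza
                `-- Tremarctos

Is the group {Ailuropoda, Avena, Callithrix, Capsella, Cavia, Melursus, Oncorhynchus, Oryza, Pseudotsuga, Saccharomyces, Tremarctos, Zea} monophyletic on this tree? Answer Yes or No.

The most recent common ancestor of these taxa subtends (((Avena,((Callithrix,Oncorhynchus),(Zea,Pseudotsuga))),Melursus),((Saccharomyces,Ailuropoda),((Cavia,Capsella),(Oryza,Tremarctos)))).
That clade has exactly 12 tips — every listed taxon and nothing else — so the group is monophyletic.

Yes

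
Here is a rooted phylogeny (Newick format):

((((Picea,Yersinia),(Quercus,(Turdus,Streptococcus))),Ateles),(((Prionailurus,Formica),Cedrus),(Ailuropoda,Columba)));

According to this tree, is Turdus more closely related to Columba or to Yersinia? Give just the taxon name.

The MRCA of Turdus and Yersinia subtends ((Picea,Yersinia),(Quercus,(Turdus,Streptococcus))) (5 taxa).
The MRCA of Turdus and Columba is the root, subtending the entire tree (11 taxa).
The first is nested inside the second, so Turdus shares a more recent common ancestor with Yersinia.

Yersinia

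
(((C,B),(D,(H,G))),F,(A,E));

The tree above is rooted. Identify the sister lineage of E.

A

E attaches to the tree at the node subtending (A,E).
The other lineage descending from that same node — the sister group — is the single tip A.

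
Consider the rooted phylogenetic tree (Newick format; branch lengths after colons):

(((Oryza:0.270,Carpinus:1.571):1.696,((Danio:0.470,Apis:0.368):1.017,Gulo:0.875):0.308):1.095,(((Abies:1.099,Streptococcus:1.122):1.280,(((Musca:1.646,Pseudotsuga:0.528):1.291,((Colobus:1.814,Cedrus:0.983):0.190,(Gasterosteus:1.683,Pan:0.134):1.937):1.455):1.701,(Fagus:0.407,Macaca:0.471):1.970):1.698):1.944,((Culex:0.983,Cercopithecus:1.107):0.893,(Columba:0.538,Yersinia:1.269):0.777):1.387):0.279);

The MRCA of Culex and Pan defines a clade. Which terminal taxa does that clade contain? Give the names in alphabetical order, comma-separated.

Tracing Culex: it sits inside (Culex,Cercopithecus).
Tracing Pan: it sits inside (Gasterosteus,Pan).
The smallest clade enclosing both is (((Abies,Streptococcus),(((Musca,Pseudotsuga),((Colobus,Cedrus),(Gasterosteus,Pan))),(Fagus,Macaca))),((Culex,Cercopithecus),(Columba,Yersinia))); the answer is its 14 terminal taxa in alphabetical order.

Abies, Cedrus, Cercopithecus, Colobus, Columba, Culex, Fagus, Gasterosteus, Macaca, Musca, Pan, Pseudotsuga, Streptococcus, Yersinia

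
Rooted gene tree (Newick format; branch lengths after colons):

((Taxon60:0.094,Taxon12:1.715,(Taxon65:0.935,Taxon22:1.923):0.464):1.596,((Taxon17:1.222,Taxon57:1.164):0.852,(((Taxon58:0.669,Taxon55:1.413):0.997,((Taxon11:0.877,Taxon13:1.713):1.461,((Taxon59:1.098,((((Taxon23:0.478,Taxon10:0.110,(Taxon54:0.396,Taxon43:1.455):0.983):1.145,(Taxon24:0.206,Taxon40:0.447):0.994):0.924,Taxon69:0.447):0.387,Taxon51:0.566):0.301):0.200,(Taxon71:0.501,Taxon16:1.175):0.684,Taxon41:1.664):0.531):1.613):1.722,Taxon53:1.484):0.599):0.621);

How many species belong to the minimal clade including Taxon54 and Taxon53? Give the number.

The MRCA of Taxon54 and Taxon53 is the node subtending (((Taxon58,Taxon55),((Taxon11,Taxon13),((Taxon59,((((Taxon23,Taxon10,(Taxon54,Taxon43)),(Taxon24,Taxon40)),Taxon69),Taxon51)),(Taxon71,Taxon16),Taxon41))),Taxon53).
That clade contains 17 terminal taxa: Taxon10, Taxon11, Taxon13, Taxon16, Taxon23, Taxon24, Taxon40, Taxon41, Taxon43, Taxon51, Taxon53, Taxon54, Taxon55, Taxon58, Taxon59, Taxon69, Taxon71.

17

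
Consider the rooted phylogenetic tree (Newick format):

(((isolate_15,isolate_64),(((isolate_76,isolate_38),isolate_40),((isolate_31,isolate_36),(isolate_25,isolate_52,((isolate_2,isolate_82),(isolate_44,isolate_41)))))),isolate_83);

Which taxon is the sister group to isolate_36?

isolate_31

isolate_36 attaches to the tree at the node subtending (isolate_31,isolate_36).
The other lineage descending from that same node — the sister group — is the single tip isolate_31.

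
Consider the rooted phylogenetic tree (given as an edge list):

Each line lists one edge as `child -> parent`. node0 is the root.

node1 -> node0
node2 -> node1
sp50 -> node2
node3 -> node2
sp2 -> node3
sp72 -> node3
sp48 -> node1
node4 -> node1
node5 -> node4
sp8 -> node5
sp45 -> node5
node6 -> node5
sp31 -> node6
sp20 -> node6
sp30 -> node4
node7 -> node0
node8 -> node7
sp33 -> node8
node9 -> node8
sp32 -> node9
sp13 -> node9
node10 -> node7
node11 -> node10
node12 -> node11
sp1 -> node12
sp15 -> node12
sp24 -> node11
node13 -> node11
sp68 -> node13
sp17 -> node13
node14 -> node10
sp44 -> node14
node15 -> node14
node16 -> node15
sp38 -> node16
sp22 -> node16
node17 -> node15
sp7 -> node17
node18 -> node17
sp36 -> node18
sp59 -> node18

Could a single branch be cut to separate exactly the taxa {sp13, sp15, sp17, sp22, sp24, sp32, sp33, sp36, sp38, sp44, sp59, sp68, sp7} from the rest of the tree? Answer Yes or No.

The MRCA of the listed taxa subtends ((sp33,(sp32,sp13)),(((sp1,sp15),sp24,(sp68,sp17)),(sp44,((sp38,sp22),(sp7,(sp36,sp59)))))).
That clade also contains sp1, which is not in the proposed group, so the group is not monophyletic.

No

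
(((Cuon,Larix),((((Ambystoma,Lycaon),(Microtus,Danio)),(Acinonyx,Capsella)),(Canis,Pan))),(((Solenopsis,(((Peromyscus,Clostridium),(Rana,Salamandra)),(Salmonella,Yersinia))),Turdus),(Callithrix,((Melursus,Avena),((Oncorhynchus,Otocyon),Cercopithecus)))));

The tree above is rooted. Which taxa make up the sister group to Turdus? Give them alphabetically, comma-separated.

Clostridium, Peromyscus, Rana, Salamandra, Salmonella, Solenopsis, Yersinia

Turdus attaches to the tree at the node subtending ((Solenopsis,(((Peromyscus,Clostridium),(Rana,Salamandra)),(Salmonella,Yersinia))),Turdus).
The other lineage descending from that same node — the sister group — is (Solenopsis,(((Peromyscus,Clostridium),(Rana,Salamandra)),(Salmonella,Yersinia))); its 7 tips in alphabetical order are the answer.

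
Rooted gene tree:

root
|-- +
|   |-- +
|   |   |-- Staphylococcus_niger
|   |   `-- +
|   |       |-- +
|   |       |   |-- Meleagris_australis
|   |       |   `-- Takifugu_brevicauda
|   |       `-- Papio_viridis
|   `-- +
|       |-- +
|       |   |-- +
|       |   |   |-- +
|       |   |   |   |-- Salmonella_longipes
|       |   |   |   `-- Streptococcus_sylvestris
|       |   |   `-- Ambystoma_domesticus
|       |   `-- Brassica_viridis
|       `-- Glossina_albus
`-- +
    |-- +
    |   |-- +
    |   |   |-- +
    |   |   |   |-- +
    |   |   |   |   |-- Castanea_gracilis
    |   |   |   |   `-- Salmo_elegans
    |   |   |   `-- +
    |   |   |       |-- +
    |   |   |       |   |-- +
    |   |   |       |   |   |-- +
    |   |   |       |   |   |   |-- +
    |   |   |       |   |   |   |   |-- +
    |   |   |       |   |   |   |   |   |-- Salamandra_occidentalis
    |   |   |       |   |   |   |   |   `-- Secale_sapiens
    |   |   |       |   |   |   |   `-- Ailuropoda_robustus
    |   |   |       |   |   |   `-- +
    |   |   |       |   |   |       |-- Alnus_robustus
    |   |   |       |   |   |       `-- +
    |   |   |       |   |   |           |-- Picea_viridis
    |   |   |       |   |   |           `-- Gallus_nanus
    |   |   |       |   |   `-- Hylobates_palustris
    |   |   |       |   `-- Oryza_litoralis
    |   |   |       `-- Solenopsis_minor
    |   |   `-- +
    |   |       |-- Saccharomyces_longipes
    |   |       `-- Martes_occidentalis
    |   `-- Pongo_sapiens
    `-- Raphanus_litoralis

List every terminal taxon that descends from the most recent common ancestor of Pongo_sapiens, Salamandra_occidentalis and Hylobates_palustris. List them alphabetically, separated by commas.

Ailuropoda_robustus, Alnus_robustus, Castanea_gracilis, Gallus_nanus, Hylobates_palustris, Martes_occidentalis, Oryza_litoralis, Picea_viridis, Pongo_sapiens, Saccharomyces_longipes, Salamandra_occidentalis, Salmo_elegans, Secale_sapiens, Solenopsis_minor

Tracing Pongo_sapiens: it sits inside ((((Castanea_gracilis,Salmo_elegans),((((((Salamandra_occidentalis,Secale_sapiens),Ailuropoda_robustus),(Alnus_robustus,(Picea_viridis,Gallus_nanus))),Hylobates_palustris),Oryza_litoralis),Solenopsis_minor)),(Saccharomyces_longipes,Martes_occidentalis)),Pongo_sapiens).
Tracing Salamandra_occidentalis: it sits inside (Salamandra_occidentalis,Secale_sapiens).
Tracing Hylobates_palustris: it sits inside ((((Salamandra_occidentalis,Secale_sapiens),Ailuropoda_robustus),(Alnus_robustus,(Picea_viridis,Gallus_nanus))),Hylobates_palustris).
The smallest clade enclosing all 3 is ((((Castanea_gracilis,Salmo_elegans),((((((Salamandra_occidentalis,Secale_sapiens),Ailuropoda_robustus),(Alnus_robustus,(Picea_viridis,Gallus_nanus))),Hylobates_palustris),Oryza_litoralis),Solenopsis_minor)),(Saccharomyces_longipes,Martes_occidentalis)),Pongo_sapiens); the answer is its 14 terminal taxa in alphabetical order.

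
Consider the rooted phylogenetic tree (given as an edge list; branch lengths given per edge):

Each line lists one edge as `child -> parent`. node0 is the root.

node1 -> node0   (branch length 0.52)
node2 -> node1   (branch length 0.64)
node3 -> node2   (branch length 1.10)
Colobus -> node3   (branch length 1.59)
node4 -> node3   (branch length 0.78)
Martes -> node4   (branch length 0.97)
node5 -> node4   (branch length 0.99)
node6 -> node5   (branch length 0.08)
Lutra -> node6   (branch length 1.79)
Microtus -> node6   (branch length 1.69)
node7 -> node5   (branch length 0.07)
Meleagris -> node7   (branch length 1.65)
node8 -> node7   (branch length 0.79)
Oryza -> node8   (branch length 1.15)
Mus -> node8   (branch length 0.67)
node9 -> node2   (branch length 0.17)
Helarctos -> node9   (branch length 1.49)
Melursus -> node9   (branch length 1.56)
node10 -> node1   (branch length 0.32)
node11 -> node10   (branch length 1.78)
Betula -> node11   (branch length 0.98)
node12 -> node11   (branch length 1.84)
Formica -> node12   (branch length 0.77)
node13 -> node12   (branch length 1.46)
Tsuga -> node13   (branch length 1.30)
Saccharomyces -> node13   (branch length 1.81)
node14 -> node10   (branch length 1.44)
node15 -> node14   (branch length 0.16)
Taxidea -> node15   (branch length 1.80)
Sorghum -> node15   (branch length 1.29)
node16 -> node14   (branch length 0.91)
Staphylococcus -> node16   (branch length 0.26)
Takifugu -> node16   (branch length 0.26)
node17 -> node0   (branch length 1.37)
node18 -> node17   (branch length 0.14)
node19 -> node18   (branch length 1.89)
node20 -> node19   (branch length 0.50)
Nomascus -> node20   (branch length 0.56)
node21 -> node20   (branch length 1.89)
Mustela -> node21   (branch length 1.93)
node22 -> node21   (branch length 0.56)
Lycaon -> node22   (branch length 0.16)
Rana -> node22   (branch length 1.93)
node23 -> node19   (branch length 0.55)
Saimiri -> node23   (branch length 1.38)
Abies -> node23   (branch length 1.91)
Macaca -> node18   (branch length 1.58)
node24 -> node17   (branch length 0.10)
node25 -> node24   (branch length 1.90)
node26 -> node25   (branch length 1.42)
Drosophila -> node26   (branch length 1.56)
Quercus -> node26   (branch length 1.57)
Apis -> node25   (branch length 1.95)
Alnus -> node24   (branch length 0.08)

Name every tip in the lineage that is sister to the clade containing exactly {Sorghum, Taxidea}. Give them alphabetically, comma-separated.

The clade containing exactly {Sorghum, Taxidea} attaches to the tree at the node subtending ((Taxidea,Sorghum),(Staphylococcus,Takifugu)).
The other lineage descending from that same node — the sister group — is (Staphylococcus,Takifugu); its 2 tips in alphabetical order are the answer.

Staphylococcus, Takifugu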